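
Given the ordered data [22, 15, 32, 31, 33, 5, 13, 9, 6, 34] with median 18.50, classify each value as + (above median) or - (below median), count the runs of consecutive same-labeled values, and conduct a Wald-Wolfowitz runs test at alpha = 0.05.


Step 1: Compute median = 18.50; label A = above, B = below.
Labels in order: ABAAABBBBA  (n_A = 5, n_B = 5)
Step 2: Count runs R = 5.
Step 3: Under H0 (random ordering), E[R] = 2*n_A*n_B/(n_A+n_B) + 1 = 2*5*5/10 + 1 = 6.0000.
        Var[R] = 2*n_A*n_B*(2*n_A*n_B - n_A - n_B) / ((n_A+n_B)^2 * (n_A+n_B-1)) = 2000/900 = 2.2222.
        SD[R] = 1.4907.
Step 4: Continuity-corrected z = (R + 0.5 - E[R]) / SD[R] = (5 + 0.5 - 6.0000) / 1.4907 = -0.3354.
Step 5: Two-sided p-value via normal approximation = 2*(1 - Phi(|z|)) = 0.737316.
Step 6: alpha = 0.05. fail to reject H0.

R = 5, z = -0.3354, p = 0.737316, fail to reject H0.


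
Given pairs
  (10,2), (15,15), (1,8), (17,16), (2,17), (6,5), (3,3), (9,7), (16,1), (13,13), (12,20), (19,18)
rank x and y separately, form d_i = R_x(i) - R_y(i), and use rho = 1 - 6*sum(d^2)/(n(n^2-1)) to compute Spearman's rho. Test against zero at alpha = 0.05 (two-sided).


Step 1: Rank x and y separately (midranks; no ties here).
rank(x): 10->6, 15->9, 1->1, 17->11, 2->2, 6->4, 3->3, 9->5, 16->10, 13->8, 12->7, 19->12
rank(y): 2->2, 15->8, 8->6, 16->9, 17->10, 5->4, 3->3, 7->5, 1->1, 13->7, 20->12, 18->11
Step 2: d_i = R_x(i) - R_y(i); compute d_i^2.
  (6-2)^2=16, (9-8)^2=1, (1-6)^2=25, (11-9)^2=4, (2-10)^2=64, (4-4)^2=0, (3-3)^2=0, (5-5)^2=0, (10-1)^2=81, (8-7)^2=1, (7-12)^2=25, (12-11)^2=1
sum(d^2) = 218.
Step 3: rho = 1 - 6*218 / (12*(12^2 - 1)) = 1 - 1308/1716 = 0.237762.
Step 4: Under H0, t = rho * sqrt((n-2)/(1-rho^2)) = 0.7741 ~ t(10).
Step 5: Two-sided p-value from the t-distribution with 10 df = 0.456801.
Step 6: alpha = 0.05. fail to reject H0.

rho = 0.2378, p = 0.456801, fail to reject H0 at alpha = 0.05.


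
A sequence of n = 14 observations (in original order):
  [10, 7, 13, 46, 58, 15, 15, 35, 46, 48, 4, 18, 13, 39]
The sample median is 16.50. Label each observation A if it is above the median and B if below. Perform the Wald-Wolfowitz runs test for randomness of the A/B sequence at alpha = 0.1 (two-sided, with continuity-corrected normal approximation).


Step 1: Compute median = 16.50; label A = above, B = below.
Labels in order: BBBAABBAAABABA  (n_A = 7, n_B = 7)
Step 2: Count runs R = 8.
Step 3: Under H0 (random ordering), E[R] = 2*n_A*n_B/(n_A+n_B) + 1 = 2*7*7/14 + 1 = 8.0000.
        Var[R] = 2*n_A*n_B*(2*n_A*n_B - n_A - n_B) / ((n_A+n_B)^2 * (n_A+n_B-1)) = 8232/2548 = 3.2308.
        SD[R] = 1.7974.
Step 4: R = E[R], so z = 0 with no continuity correction.
Step 5: Two-sided p-value via normal approximation = 2*(1 - Phi(|z|)) = 1.000000.
Step 6: alpha = 0.1. fail to reject H0.

R = 8, z = 0.0000, p = 1.000000, fail to reject H0.


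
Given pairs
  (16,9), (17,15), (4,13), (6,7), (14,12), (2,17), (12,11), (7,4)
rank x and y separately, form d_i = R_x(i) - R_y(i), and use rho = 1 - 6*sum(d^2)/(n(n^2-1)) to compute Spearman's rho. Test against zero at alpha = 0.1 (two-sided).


Step 1: Rank x and y separately (midranks; no ties here).
rank(x): 16->7, 17->8, 4->2, 6->3, 14->6, 2->1, 12->5, 7->4
rank(y): 9->3, 15->7, 13->6, 7->2, 12->5, 17->8, 11->4, 4->1
Step 2: d_i = R_x(i) - R_y(i); compute d_i^2.
  (7-3)^2=16, (8-7)^2=1, (2-6)^2=16, (3-2)^2=1, (6-5)^2=1, (1-8)^2=49, (5-4)^2=1, (4-1)^2=9
sum(d^2) = 94.
Step 3: rho = 1 - 6*94 / (8*(8^2 - 1)) = 1 - 564/504 = -0.119048.
Step 4: Under H0, t = rho * sqrt((n-2)/(1-rho^2)) = -0.2937 ~ t(6).
Step 5: Two-sided p-value from the t-distribution with 6 df = 0.778886.
Step 6: alpha = 0.1. fail to reject H0.

rho = -0.1190, p = 0.778886, fail to reject H0 at alpha = 0.1.


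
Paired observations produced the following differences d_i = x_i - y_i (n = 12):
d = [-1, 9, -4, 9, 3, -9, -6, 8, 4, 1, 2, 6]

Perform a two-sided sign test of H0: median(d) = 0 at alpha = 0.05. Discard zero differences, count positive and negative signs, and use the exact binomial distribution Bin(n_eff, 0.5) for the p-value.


Step 1: Discard zero differences. Original n = 12; n_eff = number of nonzero differences = 12.
Nonzero differences (with sign): -1, +9, -4, +9, +3, -9, -6, +8, +4, +1, +2, +6
Step 2: Count signs: positive = 8, negative = 4.
Step 3: Under H0: P(positive) = 0.5, so the number of positives S ~ Bin(12, 0.5).
Step 4: Two-sided exact p-value = sum of Bin(12,0.5) probabilities at or below the observed probability = 0.387695.
Step 5: alpha = 0.05. fail to reject H0.

n_eff = 12, pos = 8, neg = 4, p = 0.387695, fail to reject H0.


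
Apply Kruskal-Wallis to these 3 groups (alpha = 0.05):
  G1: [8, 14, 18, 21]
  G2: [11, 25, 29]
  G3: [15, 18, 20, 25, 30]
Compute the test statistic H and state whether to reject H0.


Step 1: Combine all N = 12 observations and assign midranks.
sorted (value, group, rank): (8,G1,1), (11,G2,2), (14,G1,3), (15,G3,4), (18,G1,5.5), (18,G3,5.5), (20,G3,7), (21,G1,8), (25,G2,9.5), (25,G3,9.5), (29,G2,11), (30,G3,12)
Step 2: Sum ranks within each group.
R_1 = 17.5 (n_1 = 4)
R_2 = 22.5 (n_2 = 3)
R_3 = 38 (n_3 = 5)
Step 3: H = 12/(N(N+1)) * sum(R_i^2/n_i) - 3(N+1)
     = 12/(12*13) * (17.5^2/4 + 22.5^2/3 + 38^2/5) - 3*13
     = 0.076923 * 534.112 - 39
     = 2.085577.
Step 4: Ties present; correction factor C = 1 - 12/(12^3 - 12) = 0.993007. Corrected H = 2.085577 / 0.993007 = 2.100264.
Step 5: Under H0, H ~ chi^2(2); p-value = 0.349892.
Step 6: alpha = 0.05. fail to reject H0.

H = 2.1003, df = 2, p = 0.349892, fail to reject H0.


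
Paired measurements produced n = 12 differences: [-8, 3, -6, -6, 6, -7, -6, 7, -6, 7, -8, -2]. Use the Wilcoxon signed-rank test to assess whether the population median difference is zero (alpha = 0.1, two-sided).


Step 1: Drop any zero differences (none here) and take |d_i|.
|d| = [8, 3, 6, 6, 6, 7, 6, 7, 6, 7, 8, 2]
Step 2: Midrank |d_i| (ties get averaged ranks).
ranks: |8|->11.5, |3|->2, |6|->5, |6|->5, |6|->5, |7|->9, |6|->5, |7|->9, |6|->5, |7|->9, |8|->11.5, |2|->1
Step 3: Attach original signs; sum ranks with positive sign and with negative sign.
W+ = 2 + 5 + 9 + 9 = 25
W- = 11.5 + 5 + 5 + 9 + 5 + 5 + 11.5 + 1 = 53
(Check: W+ + W- = 78 should equal n(n+1)/2 = 78.)
Step 4: Test statistic W = min(W+, W-) = 25.
Step 5: Ties in |d|, so use the tie-corrected normal approximation.
        E[W] = n(n+1)/4 = 12*13/4 = 39.
        Tie groups: |d|=6 (t=5), |d|=7 (t=3), |d|=8 (t=2); sum(t^3 - t) = 150.
        Var[W] = n(n+1)(2n+1)/24 - sum(t^3-t)/48 = 3900/24 - 150/48 = 159.375.
        z = (W - E[W]) / sqrt(Var[W]) = (25 - 39) / 12.6244 = -1.1090.
        Two-sided p = 2*Phi(z) = 0.267445.
Step 6: alpha = 0.1. fail to reject H0.

W+ = 25, W- = 53, W = min = 25, p = 0.267445, fail to reject H0.


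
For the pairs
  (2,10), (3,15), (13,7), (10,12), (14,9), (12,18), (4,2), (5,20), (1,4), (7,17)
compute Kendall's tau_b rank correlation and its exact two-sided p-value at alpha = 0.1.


Step 1: Enumerate the 45 unordered pairs (i,j) with i<j and classify each by sign(x_j-x_i) * sign(y_j-y_i).
  (1,2):dx=+1,dy=+5->C; (1,3):dx=+11,dy=-3->D; (1,4):dx=+8,dy=+2->C; (1,5):dx=+12,dy=-1->D
  (1,6):dx=+10,dy=+8->C; (1,7):dx=+2,dy=-8->D; (1,8):dx=+3,dy=+10->C; (1,9):dx=-1,dy=-6->C
  (1,10):dx=+5,dy=+7->C; (2,3):dx=+10,dy=-8->D; (2,4):dx=+7,dy=-3->D; (2,5):dx=+11,dy=-6->D
  (2,6):dx=+9,dy=+3->C; (2,7):dx=+1,dy=-13->D; (2,8):dx=+2,dy=+5->C; (2,9):dx=-2,dy=-11->C
  (2,10):dx=+4,dy=+2->C; (3,4):dx=-3,dy=+5->D; (3,5):dx=+1,dy=+2->C; (3,6):dx=-1,dy=+11->D
  (3,7):dx=-9,dy=-5->C; (3,8):dx=-8,dy=+13->D; (3,9):dx=-12,dy=-3->C; (3,10):dx=-6,dy=+10->D
  (4,5):dx=+4,dy=-3->D; (4,6):dx=+2,dy=+6->C; (4,7):dx=-6,dy=-10->C; (4,8):dx=-5,dy=+8->D
  (4,9):dx=-9,dy=-8->C; (4,10):dx=-3,dy=+5->D; (5,6):dx=-2,dy=+9->D; (5,7):dx=-10,dy=-7->C
  (5,8):dx=-9,dy=+11->D; (5,9):dx=-13,dy=-5->C; (5,10):dx=-7,dy=+8->D; (6,7):dx=-8,dy=-16->C
  (6,8):dx=-7,dy=+2->D; (6,9):dx=-11,dy=-14->C; (6,10):dx=-5,dy=-1->C; (7,8):dx=+1,dy=+18->C
  (7,9):dx=-3,dy=+2->D; (7,10):dx=+3,dy=+15->C; (8,9):dx=-4,dy=-16->C; (8,10):dx=+2,dy=-3->D
  (9,10):dx=+6,dy=+13->C
Step 2: C = 25, D = 20, total pairs = 45.
Step 3: tau = (C - D)/(n(n-1)/2) = (25 - 20)/45 = 0.111111.
Step 4: Exact two-sided p-value (enumerate n! = 3628800 permutations of y under H0): p = 0.727490.
Step 5: alpha = 0.1. fail to reject H0.

tau_b = 0.1111 (C=25, D=20), p = 0.727490, fail to reject H0.


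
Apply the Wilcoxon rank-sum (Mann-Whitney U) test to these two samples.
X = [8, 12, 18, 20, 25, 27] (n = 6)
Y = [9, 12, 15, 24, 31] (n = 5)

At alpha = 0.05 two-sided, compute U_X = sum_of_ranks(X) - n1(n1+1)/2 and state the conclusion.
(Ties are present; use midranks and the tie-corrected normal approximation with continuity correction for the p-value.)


Step 1: Combine and sort all 11 observations; assign midranks.
sorted (value, group): (8,X), (9,Y), (12,X), (12,Y), (15,Y), (18,X), (20,X), (24,Y), (25,X), (27,X), (31,Y)
ranks: 8->1, 9->2, 12->3.5, 12->3.5, 15->5, 18->6, 20->7, 24->8, 25->9, 27->10, 31->11
Step 2: Rank sum for X: R1 = 1 + 3.5 + 6 + 7 + 9 + 10 = 36.5.
Step 3: U_X = R1 - n1(n1+1)/2 = 36.5 - 6*7/2 = 36.5 - 21 = 15.5.
       U_Y = n1*n2 - U_X = 30 - 15.5 = 14.5.
Step 4: Ties are present, so use the tie-corrected normal approximation (with continuity correction) for the p-value.
Step 5: p-value = 1.000000; compare to alpha = 0.05. fail to reject H0.

U_X = 15.5, p = 1.000000, fail to reject H0 at alpha = 0.05.


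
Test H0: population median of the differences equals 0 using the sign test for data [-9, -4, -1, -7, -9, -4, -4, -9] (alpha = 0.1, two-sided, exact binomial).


Step 1: Discard zero differences. Original n = 8; n_eff = number of nonzero differences = 8.
Nonzero differences (with sign): -9, -4, -1, -7, -9, -4, -4, -9
Step 2: Count signs: positive = 0, negative = 8.
Step 3: Under H0: P(positive) = 0.5, so the number of positives S ~ Bin(8, 0.5).
Step 4: Two-sided exact p-value = sum of Bin(8,0.5) probabilities at or below the observed probability = 0.007812.
Step 5: alpha = 0.1. reject H0.

n_eff = 8, pos = 0, neg = 8, p = 0.007812, reject H0.


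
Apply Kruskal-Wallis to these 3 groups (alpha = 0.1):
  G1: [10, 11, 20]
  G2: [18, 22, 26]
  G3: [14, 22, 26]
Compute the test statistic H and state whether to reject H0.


Step 1: Combine all N = 9 observations and assign midranks.
sorted (value, group, rank): (10,G1,1), (11,G1,2), (14,G3,3), (18,G2,4), (20,G1,5), (22,G2,6.5), (22,G3,6.5), (26,G2,8.5), (26,G3,8.5)
Step 2: Sum ranks within each group.
R_1 = 8 (n_1 = 3)
R_2 = 19 (n_2 = 3)
R_3 = 18 (n_3 = 3)
Step 3: H = 12/(N(N+1)) * sum(R_i^2/n_i) - 3(N+1)
     = 12/(9*10) * (8^2/3 + 19^2/3 + 18^2/3) - 3*10
     = 0.133333 * 249.667 - 30
     = 3.288889.
Step 4: Ties present; correction factor C = 1 - 12/(9^3 - 9) = 0.983333. Corrected H = 3.288889 / 0.983333 = 3.344633.
Step 5: Under H0, H ~ chi^2(2); p-value = 0.187812.
Step 6: alpha = 0.1. fail to reject H0.

H = 3.3446, df = 2, p = 0.187812, fail to reject H0.


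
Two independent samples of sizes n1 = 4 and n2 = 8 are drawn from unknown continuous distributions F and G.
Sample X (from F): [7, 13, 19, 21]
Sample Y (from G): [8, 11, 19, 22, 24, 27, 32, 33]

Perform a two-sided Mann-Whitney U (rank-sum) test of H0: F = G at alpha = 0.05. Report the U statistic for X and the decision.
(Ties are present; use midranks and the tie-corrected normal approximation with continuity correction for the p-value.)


Step 1: Combine and sort all 12 observations; assign midranks.
sorted (value, group): (7,X), (8,Y), (11,Y), (13,X), (19,X), (19,Y), (21,X), (22,Y), (24,Y), (27,Y), (32,Y), (33,Y)
ranks: 7->1, 8->2, 11->3, 13->4, 19->5.5, 19->5.5, 21->7, 22->8, 24->9, 27->10, 32->11, 33->12
Step 2: Rank sum for X: R1 = 1 + 4 + 5.5 + 7 = 17.5.
Step 3: U_X = R1 - n1(n1+1)/2 = 17.5 - 4*5/2 = 17.5 - 10 = 7.5.
       U_Y = n1*n2 - U_X = 32 - 7.5 = 24.5.
Step 4: Ties are present, so use the tie-corrected normal approximation (with continuity correction) for the p-value.
Step 5: p-value = 0.173478; compare to alpha = 0.05. fail to reject H0.

U_X = 7.5, p = 0.173478, fail to reject H0 at alpha = 0.05.


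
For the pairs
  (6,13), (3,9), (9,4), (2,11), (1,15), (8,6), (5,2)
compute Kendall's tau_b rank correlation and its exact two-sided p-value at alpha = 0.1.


Step 1: Enumerate the 21 unordered pairs (i,j) with i<j and classify each by sign(x_j-x_i) * sign(y_j-y_i).
  (1,2):dx=-3,dy=-4->C; (1,3):dx=+3,dy=-9->D; (1,4):dx=-4,dy=-2->C; (1,5):dx=-5,dy=+2->D
  (1,6):dx=+2,dy=-7->D; (1,7):dx=-1,dy=-11->C; (2,3):dx=+6,dy=-5->D; (2,4):dx=-1,dy=+2->D
  (2,5):dx=-2,dy=+6->D; (2,6):dx=+5,dy=-3->D; (2,7):dx=+2,dy=-7->D; (3,4):dx=-7,dy=+7->D
  (3,5):dx=-8,dy=+11->D; (3,6):dx=-1,dy=+2->D; (3,7):dx=-4,dy=-2->C; (4,5):dx=-1,dy=+4->D
  (4,6):dx=+6,dy=-5->D; (4,7):dx=+3,dy=-9->D; (5,6):dx=+7,dy=-9->D; (5,7):dx=+4,dy=-13->D
  (6,7):dx=-3,dy=-4->C
Step 2: C = 5, D = 16, total pairs = 21.
Step 3: tau = (C - D)/(n(n-1)/2) = (5 - 16)/21 = -0.523810.
Step 4: Exact two-sided p-value (enumerate n! = 5040 permutations of y under H0): p = 0.136111.
Step 5: alpha = 0.1. fail to reject H0.

tau_b = -0.5238 (C=5, D=16), p = 0.136111, fail to reject H0.


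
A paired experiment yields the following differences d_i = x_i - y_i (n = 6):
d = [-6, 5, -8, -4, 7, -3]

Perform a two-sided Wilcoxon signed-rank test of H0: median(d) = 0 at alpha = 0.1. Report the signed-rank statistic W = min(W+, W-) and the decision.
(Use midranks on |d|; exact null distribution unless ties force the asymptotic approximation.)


Step 1: Drop any zero differences (none here) and take |d_i|.
|d| = [6, 5, 8, 4, 7, 3]
Step 2: Midrank |d_i| (ties get averaged ranks).
ranks: |6|->4, |5|->3, |8|->6, |4|->2, |7|->5, |3|->1
Step 3: Attach original signs; sum ranks with positive sign and with negative sign.
W+ = 3 + 5 = 8
W- = 4 + 6 + 2 + 1 = 13
(Check: W+ + W- = 21 should equal n(n+1)/2 = 21.)
Step 4: Test statistic W = min(W+, W-) = 8.
Step 5: No ties, so the exact null distribution over the 2^6 = 64 sign assignments gives the two-sided p-value = 0.687500.
Step 6: alpha = 0.1. fail to reject H0.

W+ = 8, W- = 13, W = min = 8, p = 0.687500, fail to reject H0.


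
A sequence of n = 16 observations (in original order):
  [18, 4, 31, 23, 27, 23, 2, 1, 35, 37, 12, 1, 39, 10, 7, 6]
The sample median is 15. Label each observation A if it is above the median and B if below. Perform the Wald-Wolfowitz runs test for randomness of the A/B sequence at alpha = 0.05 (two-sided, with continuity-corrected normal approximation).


Step 1: Compute median = 15; label A = above, B = below.
Labels in order: ABAAAABBAABBABBB  (n_A = 8, n_B = 8)
Step 2: Count runs R = 8.
Step 3: Under H0 (random ordering), E[R] = 2*n_A*n_B/(n_A+n_B) + 1 = 2*8*8/16 + 1 = 9.0000.
        Var[R] = 2*n_A*n_B*(2*n_A*n_B - n_A - n_B) / ((n_A+n_B)^2 * (n_A+n_B-1)) = 14336/3840 = 3.7333.
        SD[R] = 1.9322.
Step 4: Continuity-corrected z = (R + 0.5 - E[R]) / SD[R] = (8 + 0.5 - 9.0000) / 1.9322 = -0.2588.
Step 5: Two-sided p-value via normal approximation = 2*(1 - Phi(|z|)) = 0.795809.
Step 6: alpha = 0.05. fail to reject H0.

R = 8, z = -0.2588, p = 0.795809, fail to reject H0.


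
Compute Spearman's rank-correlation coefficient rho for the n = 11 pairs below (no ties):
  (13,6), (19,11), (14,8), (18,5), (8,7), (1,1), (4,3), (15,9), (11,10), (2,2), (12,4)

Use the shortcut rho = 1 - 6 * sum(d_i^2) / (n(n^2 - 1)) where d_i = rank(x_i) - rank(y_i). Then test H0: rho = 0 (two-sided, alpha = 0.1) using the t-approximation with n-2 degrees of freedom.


Step 1: Rank x and y separately (midranks; no ties here).
rank(x): 13->7, 19->11, 14->8, 18->10, 8->4, 1->1, 4->3, 15->9, 11->5, 2->2, 12->6
rank(y): 6->6, 11->11, 8->8, 5->5, 7->7, 1->1, 3->3, 9->9, 10->10, 2->2, 4->4
Step 2: d_i = R_x(i) - R_y(i); compute d_i^2.
  (7-6)^2=1, (11-11)^2=0, (8-8)^2=0, (10-5)^2=25, (4-7)^2=9, (1-1)^2=0, (3-3)^2=0, (9-9)^2=0, (5-10)^2=25, (2-2)^2=0, (6-4)^2=4
sum(d^2) = 64.
Step 3: rho = 1 - 6*64 / (11*(11^2 - 1)) = 1 - 384/1320 = 0.709091.
Step 4: Under H0, t = rho * sqrt((n-2)/(1-rho^2)) = 3.0169 ~ t(9).
Step 5: Two-sided p-value from the t-distribution with 9 df = 0.014552.
Step 6: alpha = 0.1. reject H0.

rho = 0.7091, p = 0.014552, reject H0 at alpha = 0.1.


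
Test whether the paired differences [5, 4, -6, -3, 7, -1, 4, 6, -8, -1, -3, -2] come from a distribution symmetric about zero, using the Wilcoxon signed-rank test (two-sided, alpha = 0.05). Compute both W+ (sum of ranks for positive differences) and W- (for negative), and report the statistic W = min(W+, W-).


Step 1: Drop any zero differences (none here) and take |d_i|.
|d| = [5, 4, 6, 3, 7, 1, 4, 6, 8, 1, 3, 2]
Step 2: Midrank |d_i| (ties get averaged ranks).
ranks: |5|->8, |4|->6.5, |6|->9.5, |3|->4.5, |7|->11, |1|->1.5, |4|->6.5, |6|->9.5, |8|->12, |1|->1.5, |3|->4.5, |2|->3
Step 3: Attach original signs; sum ranks with positive sign and with negative sign.
W+ = 8 + 6.5 + 11 + 6.5 + 9.5 = 41.5
W- = 9.5 + 4.5 + 1.5 + 12 + 1.5 + 4.5 + 3 = 36.5
(Check: W+ + W- = 78 should equal n(n+1)/2 = 78.)
Step 4: Test statistic W = min(W+, W-) = 36.5.
Step 5: Ties in |d|, so use the tie-corrected normal approximation.
        E[W] = n(n+1)/4 = 12*13/4 = 39.
        Tie groups: |d|=1 (t=2), |d|=3 (t=2), |d|=4 (t=2), |d|=6 (t=2); sum(t^3 - t) = 24.
        Var[W] = n(n+1)(2n+1)/24 - sum(t^3-t)/48 = 3900/24 - 24/48 = 162.
        z = (W - E[W]) / sqrt(Var[W]) = (36.5 - 39) / 12.7279 = -0.1964.
        Two-sided p = 2*Phi(z) = 0.844283.
Step 6: alpha = 0.05. fail to reject H0.

W+ = 41.5, W- = 36.5, W = min = 36.5, p = 0.844283, fail to reject H0.


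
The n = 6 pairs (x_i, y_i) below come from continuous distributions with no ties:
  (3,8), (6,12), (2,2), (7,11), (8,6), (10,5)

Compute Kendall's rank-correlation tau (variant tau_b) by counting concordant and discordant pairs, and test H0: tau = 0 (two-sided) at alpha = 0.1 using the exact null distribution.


Step 1: Enumerate the 15 unordered pairs (i,j) with i<j and classify each by sign(x_j-x_i) * sign(y_j-y_i).
  (1,2):dx=+3,dy=+4->C; (1,3):dx=-1,dy=-6->C; (1,4):dx=+4,dy=+3->C; (1,5):dx=+5,dy=-2->D
  (1,6):dx=+7,dy=-3->D; (2,3):dx=-4,dy=-10->C; (2,4):dx=+1,dy=-1->D; (2,5):dx=+2,dy=-6->D
  (2,6):dx=+4,dy=-7->D; (3,4):dx=+5,dy=+9->C; (3,5):dx=+6,dy=+4->C; (3,6):dx=+8,dy=+3->C
  (4,5):dx=+1,dy=-5->D; (4,6):dx=+3,dy=-6->D; (5,6):dx=+2,dy=-1->D
Step 2: C = 7, D = 8, total pairs = 15.
Step 3: tau = (C - D)/(n(n-1)/2) = (7 - 8)/15 = -0.066667.
Step 4: Exact two-sided p-value (enumerate n! = 720 permutations of y under H0): p = 1.000000.
Step 5: alpha = 0.1. fail to reject H0.

tau_b = -0.0667 (C=7, D=8), p = 1.000000, fail to reject H0.


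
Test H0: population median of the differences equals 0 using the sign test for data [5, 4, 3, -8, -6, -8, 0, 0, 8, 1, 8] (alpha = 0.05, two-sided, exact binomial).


Step 1: Discard zero differences. Original n = 11; n_eff = number of nonzero differences = 9.
Nonzero differences (with sign): +5, +4, +3, -8, -6, -8, +8, +1, +8
Step 2: Count signs: positive = 6, negative = 3.
Step 3: Under H0: P(positive) = 0.5, so the number of positives S ~ Bin(9, 0.5).
Step 4: Two-sided exact p-value = sum of Bin(9,0.5) probabilities at or below the observed probability = 0.507812.
Step 5: alpha = 0.05. fail to reject H0.

n_eff = 9, pos = 6, neg = 3, p = 0.507812, fail to reject H0.


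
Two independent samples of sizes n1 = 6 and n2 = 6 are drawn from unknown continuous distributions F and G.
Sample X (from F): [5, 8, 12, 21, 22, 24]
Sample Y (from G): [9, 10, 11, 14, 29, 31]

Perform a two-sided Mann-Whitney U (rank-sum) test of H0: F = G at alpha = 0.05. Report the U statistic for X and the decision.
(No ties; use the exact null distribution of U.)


Step 1: Combine and sort all 12 observations; assign midranks.
sorted (value, group): (5,X), (8,X), (9,Y), (10,Y), (11,Y), (12,X), (14,Y), (21,X), (22,X), (24,X), (29,Y), (31,Y)
ranks: 5->1, 8->2, 9->3, 10->4, 11->5, 12->6, 14->7, 21->8, 22->9, 24->10, 29->11, 31->12
Step 2: Rank sum for X: R1 = 1 + 2 + 6 + 8 + 9 + 10 = 36.
Step 3: U_X = R1 - n1(n1+1)/2 = 36 - 6*7/2 = 36 - 21 = 15.
       U_Y = n1*n2 - U_X = 36 - 15 = 21.
Step 4: No ties, so the exact null distribution of U (based on enumerating the C(12,6) = 924 equally likely rank assignments) gives the two-sided p-value.
Step 5: p-value = 0.699134; compare to alpha = 0.05. fail to reject H0.

U_X = 15, p = 0.699134, fail to reject H0 at alpha = 0.05.


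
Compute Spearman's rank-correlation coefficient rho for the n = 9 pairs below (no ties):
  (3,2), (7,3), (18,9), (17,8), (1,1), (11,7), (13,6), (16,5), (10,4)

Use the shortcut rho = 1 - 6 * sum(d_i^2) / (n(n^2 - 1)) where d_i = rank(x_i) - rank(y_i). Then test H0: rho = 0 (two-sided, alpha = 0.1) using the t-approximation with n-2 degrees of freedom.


Step 1: Rank x and y separately (midranks; no ties here).
rank(x): 3->2, 7->3, 18->9, 17->8, 1->1, 11->5, 13->6, 16->7, 10->4
rank(y): 2->2, 3->3, 9->9, 8->8, 1->1, 7->7, 6->6, 5->5, 4->4
Step 2: d_i = R_x(i) - R_y(i); compute d_i^2.
  (2-2)^2=0, (3-3)^2=0, (9-9)^2=0, (8-8)^2=0, (1-1)^2=0, (5-7)^2=4, (6-6)^2=0, (7-5)^2=4, (4-4)^2=0
sum(d^2) = 8.
Step 3: rho = 1 - 6*8 / (9*(9^2 - 1)) = 1 - 48/720 = 0.933333.
Step 4: Under H0, t = rho * sqrt((n-2)/(1-rho^2)) = 6.8783 ~ t(7).
Step 5: Two-sided p-value from the t-distribution with 7 df = 0.000236.
Step 6: alpha = 0.1. reject H0.

rho = 0.9333, p = 0.000236, reject H0 at alpha = 0.1.


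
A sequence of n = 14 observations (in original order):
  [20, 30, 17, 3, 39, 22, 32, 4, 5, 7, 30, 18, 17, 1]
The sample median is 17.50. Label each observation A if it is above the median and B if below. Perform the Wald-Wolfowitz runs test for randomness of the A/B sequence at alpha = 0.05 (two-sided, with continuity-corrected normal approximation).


Step 1: Compute median = 17.50; label A = above, B = below.
Labels in order: AABBAAABBBAABB  (n_A = 7, n_B = 7)
Step 2: Count runs R = 6.
Step 3: Under H0 (random ordering), E[R] = 2*n_A*n_B/(n_A+n_B) + 1 = 2*7*7/14 + 1 = 8.0000.
        Var[R] = 2*n_A*n_B*(2*n_A*n_B - n_A - n_B) / ((n_A+n_B)^2 * (n_A+n_B-1)) = 8232/2548 = 3.2308.
        SD[R] = 1.7974.
Step 4: Continuity-corrected z = (R + 0.5 - E[R]) / SD[R] = (6 + 0.5 - 8.0000) / 1.7974 = -0.8345.
Step 5: Two-sided p-value via normal approximation = 2*(1 - Phi(|z|)) = 0.403986.
Step 6: alpha = 0.05. fail to reject H0.

R = 6, z = -0.8345, p = 0.403986, fail to reject H0.


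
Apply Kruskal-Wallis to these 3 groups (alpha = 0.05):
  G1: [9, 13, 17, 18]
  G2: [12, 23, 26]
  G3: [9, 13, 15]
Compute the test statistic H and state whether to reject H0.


Step 1: Combine all N = 10 observations and assign midranks.
sorted (value, group, rank): (9,G1,1.5), (9,G3,1.5), (12,G2,3), (13,G1,4.5), (13,G3,4.5), (15,G3,6), (17,G1,7), (18,G1,8), (23,G2,9), (26,G2,10)
Step 2: Sum ranks within each group.
R_1 = 21 (n_1 = 4)
R_2 = 22 (n_2 = 3)
R_3 = 12 (n_3 = 3)
Step 3: H = 12/(N(N+1)) * sum(R_i^2/n_i) - 3(N+1)
     = 12/(10*11) * (21^2/4 + 22^2/3 + 12^2/3) - 3*11
     = 0.109091 * 319.583 - 33
     = 1.863636.
Step 4: Ties present; correction factor C = 1 - 12/(10^3 - 10) = 0.987879. Corrected H = 1.863636 / 0.987879 = 1.886503.
Step 5: Under H0, H ~ chi^2(2); p-value = 0.389360.
Step 6: alpha = 0.05. fail to reject H0.

H = 1.8865, df = 2, p = 0.389360, fail to reject H0.


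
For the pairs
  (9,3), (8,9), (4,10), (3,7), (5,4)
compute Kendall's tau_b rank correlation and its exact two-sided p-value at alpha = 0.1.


Step 1: Enumerate the 10 unordered pairs (i,j) with i<j and classify each by sign(x_j-x_i) * sign(y_j-y_i).
  (1,2):dx=-1,dy=+6->D; (1,3):dx=-5,dy=+7->D; (1,4):dx=-6,dy=+4->D; (1,5):dx=-4,dy=+1->D
  (2,3):dx=-4,dy=+1->D; (2,4):dx=-5,dy=-2->C; (2,5):dx=-3,dy=-5->C; (3,4):dx=-1,dy=-3->C
  (3,5):dx=+1,dy=-6->D; (4,5):dx=+2,dy=-3->D
Step 2: C = 3, D = 7, total pairs = 10.
Step 3: tau = (C - D)/(n(n-1)/2) = (3 - 7)/10 = -0.400000.
Step 4: Exact two-sided p-value (enumerate n! = 120 permutations of y under H0): p = 0.483333.
Step 5: alpha = 0.1. fail to reject H0.

tau_b = -0.4000 (C=3, D=7), p = 0.483333, fail to reject H0.


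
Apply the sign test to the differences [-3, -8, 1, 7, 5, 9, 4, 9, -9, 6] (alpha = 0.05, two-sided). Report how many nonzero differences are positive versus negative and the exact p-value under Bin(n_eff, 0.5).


Step 1: Discard zero differences. Original n = 10; n_eff = number of nonzero differences = 10.
Nonzero differences (with sign): -3, -8, +1, +7, +5, +9, +4, +9, -9, +6
Step 2: Count signs: positive = 7, negative = 3.
Step 3: Under H0: P(positive) = 0.5, so the number of positives S ~ Bin(10, 0.5).
Step 4: Two-sided exact p-value = sum of Bin(10,0.5) probabilities at or below the observed probability = 0.343750.
Step 5: alpha = 0.05. fail to reject H0.

n_eff = 10, pos = 7, neg = 3, p = 0.343750, fail to reject H0.


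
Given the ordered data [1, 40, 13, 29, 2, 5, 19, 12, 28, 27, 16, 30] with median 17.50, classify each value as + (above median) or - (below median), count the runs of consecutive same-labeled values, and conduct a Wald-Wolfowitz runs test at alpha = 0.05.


Step 1: Compute median = 17.50; label A = above, B = below.
Labels in order: BABABBABAABA  (n_A = 6, n_B = 6)
Step 2: Count runs R = 10.
Step 3: Under H0 (random ordering), E[R] = 2*n_A*n_B/(n_A+n_B) + 1 = 2*6*6/12 + 1 = 7.0000.
        Var[R] = 2*n_A*n_B*(2*n_A*n_B - n_A - n_B) / ((n_A+n_B)^2 * (n_A+n_B-1)) = 4320/1584 = 2.7273.
        SD[R] = 1.6514.
Step 4: Continuity-corrected z = (R - 0.5 - E[R]) / SD[R] = (10 - 0.5 - 7.0000) / 1.6514 = 1.5138.
Step 5: Two-sided p-value via normal approximation = 2*(1 - Phi(|z|)) = 0.130070.
Step 6: alpha = 0.05. fail to reject H0.

R = 10, z = 1.5138, p = 0.130070, fail to reject H0.


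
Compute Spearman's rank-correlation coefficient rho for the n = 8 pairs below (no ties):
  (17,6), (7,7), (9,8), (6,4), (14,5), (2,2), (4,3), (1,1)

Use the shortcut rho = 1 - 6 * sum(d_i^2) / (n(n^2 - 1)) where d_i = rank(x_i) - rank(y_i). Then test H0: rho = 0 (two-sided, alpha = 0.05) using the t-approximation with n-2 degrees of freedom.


Step 1: Rank x and y separately (midranks; no ties here).
rank(x): 17->8, 7->5, 9->6, 6->4, 14->7, 2->2, 4->3, 1->1
rank(y): 6->6, 7->7, 8->8, 4->4, 5->5, 2->2, 3->3, 1->1
Step 2: d_i = R_x(i) - R_y(i); compute d_i^2.
  (8-6)^2=4, (5-7)^2=4, (6-8)^2=4, (4-4)^2=0, (7-5)^2=4, (2-2)^2=0, (3-3)^2=0, (1-1)^2=0
sum(d^2) = 16.
Step 3: rho = 1 - 6*16 / (8*(8^2 - 1)) = 1 - 96/504 = 0.809524.
Step 4: Under H0, t = rho * sqrt((n-2)/(1-rho^2)) = 3.3776 ~ t(6).
Step 5: Two-sided p-value from the t-distribution with 6 df = 0.014903.
Step 6: alpha = 0.05. reject H0.

rho = 0.8095, p = 0.014903, reject H0 at alpha = 0.05.


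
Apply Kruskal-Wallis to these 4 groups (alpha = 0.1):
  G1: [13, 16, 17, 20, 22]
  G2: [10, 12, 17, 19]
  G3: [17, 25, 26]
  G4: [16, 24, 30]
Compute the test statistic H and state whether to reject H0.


Step 1: Combine all N = 15 observations and assign midranks.
sorted (value, group, rank): (10,G2,1), (12,G2,2), (13,G1,3), (16,G1,4.5), (16,G4,4.5), (17,G1,7), (17,G2,7), (17,G3,7), (19,G2,9), (20,G1,10), (22,G1,11), (24,G4,12), (25,G3,13), (26,G3,14), (30,G4,15)
Step 2: Sum ranks within each group.
R_1 = 35.5 (n_1 = 5)
R_2 = 19 (n_2 = 4)
R_3 = 34 (n_3 = 3)
R_4 = 31.5 (n_4 = 3)
Step 3: H = 12/(N(N+1)) * sum(R_i^2/n_i) - 3(N+1)
     = 12/(15*16) * (35.5^2/5 + 19^2/4 + 34^2/3 + 31.5^2/3) - 3*16
     = 0.050000 * 1058.38 - 48
     = 4.919167.
Step 4: Ties present; correction factor C = 1 - 30/(15^3 - 15) = 0.991071. Corrected H = 4.919167 / 0.991071 = 4.963483.
Step 5: Under H0, H ~ chi^2(3); p-value = 0.174491.
Step 6: alpha = 0.1. fail to reject H0.

H = 4.9635, df = 3, p = 0.174491, fail to reject H0.


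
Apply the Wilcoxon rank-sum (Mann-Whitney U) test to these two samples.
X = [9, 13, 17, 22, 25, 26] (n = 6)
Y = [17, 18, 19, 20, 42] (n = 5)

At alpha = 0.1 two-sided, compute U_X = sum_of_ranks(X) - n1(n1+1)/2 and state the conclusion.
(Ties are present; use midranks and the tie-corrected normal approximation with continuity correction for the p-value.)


Step 1: Combine and sort all 11 observations; assign midranks.
sorted (value, group): (9,X), (13,X), (17,X), (17,Y), (18,Y), (19,Y), (20,Y), (22,X), (25,X), (26,X), (42,Y)
ranks: 9->1, 13->2, 17->3.5, 17->3.5, 18->5, 19->6, 20->7, 22->8, 25->9, 26->10, 42->11
Step 2: Rank sum for X: R1 = 1 + 2 + 3.5 + 8 + 9 + 10 = 33.5.
Step 3: U_X = R1 - n1(n1+1)/2 = 33.5 - 6*7/2 = 33.5 - 21 = 12.5.
       U_Y = n1*n2 - U_X = 30 - 12.5 = 17.5.
Step 4: Ties are present, so use the tie-corrected normal approximation (with continuity correction) for the p-value.
Step 5: p-value = 0.714379; compare to alpha = 0.1. fail to reject H0.

U_X = 12.5, p = 0.714379, fail to reject H0 at alpha = 0.1.


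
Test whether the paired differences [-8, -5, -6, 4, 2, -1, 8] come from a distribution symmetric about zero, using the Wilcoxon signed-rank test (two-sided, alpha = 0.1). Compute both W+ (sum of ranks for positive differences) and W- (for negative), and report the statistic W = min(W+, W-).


Step 1: Drop any zero differences (none here) and take |d_i|.
|d| = [8, 5, 6, 4, 2, 1, 8]
Step 2: Midrank |d_i| (ties get averaged ranks).
ranks: |8|->6.5, |5|->4, |6|->5, |4|->3, |2|->2, |1|->1, |8|->6.5
Step 3: Attach original signs; sum ranks with positive sign and with negative sign.
W+ = 3 + 2 + 6.5 = 11.5
W- = 6.5 + 4 + 5 + 1 = 16.5
(Check: W+ + W- = 28 should equal n(n+1)/2 = 28.)
Step 4: Test statistic W = min(W+, W-) = 11.5.
Step 5: Ties in |d|, so use the tie-corrected normal approximation.
        E[W] = n(n+1)/4 = 7*8/4 = 14.
        Tie groups: |d|=8 (t=2); sum(t^3 - t) = 6.
        Var[W] = n(n+1)(2n+1)/24 - sum(t^3-t)/48 = 840/24 - 6/48 = 34.875.
        z = (W - E[W]) / sqrt(Var[W]) = (11.5 - 14) / 5.9055 = -0.4233.
        Two-sided p = 2*Phi(z) = 0.672052.
Step 6: alpha = 0.1. fail to reject H0.

W+ = 11.5, W- = 16.5, W = min = 11.5, p = 0.672052, fail to reject H0.


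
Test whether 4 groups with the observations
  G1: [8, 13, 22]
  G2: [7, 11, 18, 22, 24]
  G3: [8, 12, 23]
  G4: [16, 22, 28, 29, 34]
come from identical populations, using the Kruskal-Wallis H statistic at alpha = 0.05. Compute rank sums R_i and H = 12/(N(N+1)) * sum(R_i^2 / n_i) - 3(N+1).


Step 1: Combine all N = 16 observations and assign midranks.
sorted (value, group, rank): (7,G2,1), (8,G1,2.5), (8,G3,2.5), (11,G2,4), (12,G3,5), (13,G1,6), (16,G4,7), (18,G2,8), (22,G1,10), (22,G2,10), (22,G4,10), (23,G3,12), (24,G2,13), (28,G4,14), (29,G4,15), (34,G4,16)
Step 2: Sum ranks within each group.
R_1 = 18.5 (n_1 = 3)
R_2 = 36 (n_2 = 5)
R_3 = 19.5 (n_3 = 3)
R_4 = 62 (n_4 = 5)
Step 3: H = 12/(N(N+1)) * sum(R_i^2/n_i) - 3(N+1)
     = 12/(16*17) * (18.5^2/3 + 36^2/5 + 19.5^2/3 + 62^2/5) - 3*17
     = 0.044118 * 1268.83 - 51
     = 4.977941.
Step 4: Ties present; correction factor C = 1 - 30/(16^3 - 16) = 0.992647. Corrected H = 4.977941 / 0.992647 = 5.014815.
Step 5: Under H0, H ~ chi^2(3); p-value = 0.170716.
Step 6: alpha = 0.05. fail to reject H0.

H = 5.0148, df = 3, p = 0.170716, fail to reject H0.


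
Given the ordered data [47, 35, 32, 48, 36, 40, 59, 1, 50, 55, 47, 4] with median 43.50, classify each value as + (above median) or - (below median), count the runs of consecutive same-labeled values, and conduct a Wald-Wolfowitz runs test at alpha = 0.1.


Step 1: Compute median = 43.50; label A = above, B = below.
Labels in order: ABBABBABAAAB  (n_A = 6, n_B = 6)
Step 2: Count runs R = 8.
Step 3: Under H0 (random ordering), E[R] = 2*n_A*n_B/(n_A+n_B) + 1 = 2*6*6/12 + 1 = 7.0000.
        Var[R] = 2*n_A*n_B*(2*n_A*n_B - n_A - n_B) / ((n_A+n_B)^2 * (n_A+n_B-1)) = 4320/1584 = 2.7273.
        SD[R] = 1.6514.
Step 4: Continuity-corrected z = (R - 0.5 - E[R]) / SD[R] = (8 - 0.5 - 7.0000) / 1.6514 = 0.3028.
Step 5: Two-sided p-value via normal approximation = 2*(1 - Phi(|z|)) = 0.762069.
Step 6: alpha = 0.1. fail to reject H0.

R = 8, z = 0.3028, p = 0.762069, fail to reject H0.


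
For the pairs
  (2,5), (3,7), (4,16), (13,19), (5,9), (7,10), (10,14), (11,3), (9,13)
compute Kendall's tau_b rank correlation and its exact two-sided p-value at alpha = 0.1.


Step 1: Enumerate the 36 unordered pairs (i,j) with i<j and classify each by sign(x_j-x_i) * sign(y_j-y_i).
  (1,2):dx=+1,dy=+2->C; (1,3):dx=+2,dy=+11->C; (1,4):dx=+11,dy=+14->C; (1,5):dx=+3,dy=+4->C
  (1,6):dx=+5,dy=+5->C; (1,7):dx=+8,dy=+9->C; (1,8):dx=+9,dy=-2->D; (1,9):dx=+7,dy=+8->C
  (2,3):dx=+1,dy=+9->C; (2,4):dx=+10,dy=+12->C; (2,5):dx=+2,dy=+2->C; (2,6):dx=+4,dy=+3->C
  (2,7):dx=+7,dy=+7->C; (2,8):dx=+8,dy=-4->D; (2,9):dx=+6,dy=+6->C; (3,4):dx=+9,dy=+3->C
  (3,5):dx=+1,dy=-7->D; (3,6):dx=+3,dy=-6->D; (3,7):dx=+6,dy=-2->D; (3,8):dx=+7,dy=-13->D
  (3,9):dx=+5,dy=-3->D; (4,5):dx=-8,dy=-10->C; (4,6):dx=-6,dy=-9->C; (4,7):dx=-3,dy=-5->C
  (4,8):dx=-2,dy=-16->C; (4,9):dx=-4,dy=-6->C; (5,6):dx=+2,dy=+1->C; (5,7):dx=+5,dy=+5->C
  (5,8):dx=+6,dy=-6->D; (5,9):dx=+4,dy=+4->C; (6,7):dx=+3,dy=+4->C; (6,8):dx=+4,dy=-7->D
  (6,9):dx=+2,dy=+3->C; (7,8):dx=+1,dy=-11->D; (7,9):dx=-1,dy=-1->C; (8,9):dx=-2,dy=+10->D
Step 2: C = 25, D = 11, total pairs = 36.
Step 3: tau = (C - D)/(n(n-1)/2) = (25 - 11)/36 = 0.388889.
Step 4: Exact two-sided p-value (enumerate n! = 362880 permutations of y under H0): p = 0.180181.
Step 5: alpha = 0.1. fail to reject H0.

tau_b = 0.3889 (C=25, D=11), p = 0.180181, fail to reject H0.


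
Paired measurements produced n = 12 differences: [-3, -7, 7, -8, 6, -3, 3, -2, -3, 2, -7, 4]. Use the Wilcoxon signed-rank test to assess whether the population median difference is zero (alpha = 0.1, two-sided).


Step 1: Drop any zero differences (none here) and take |d_i|.
|d| = [3, 7, 7, 8, 6, 3, 3, 2, 3, 2, 7, 4]
Step 2: Midrank |d_i| (ties get averaged ranks).
ranks: |3|->4.5, |7|->10, |7|->10, |8|->12, |6|->8, |3|->4.5, |3|->4.5, |2|->1.5, |3|->4.5, |2|->1.5, |7|->10, |4|->7
Step 3: Attach original signs; sum ranks with positive sign and with negative sign.
W+ = 10 + 8 + 4.5 + 1.5 + 7 = 31
W- = 4.5 + 10 + 12 + 4.5 + 1.5 + 4.5 + 10 = 47
(Check: W+ + W- = 78 should equal n(n+1)/2 = 78.)
Step 4: Test statistic W = min(W+, W-) = 31.
Step 5: Ties in |d|, so use the tie-corrected normal approximation.
        E[W] = n(n+1)/4 = 12*13/4 = 39.
        Tie groups: |d|=2 (t=2), |d|=3 (t=4), |d|=7 (t=3); sum(t^3 - t) = 90.
        Var[W] = n(n+1)(2n+1)/24 - sum(t^3-t)/48 = 3900/24 - 90/48 = 160.625.
        z = (W - E[W]) / sqrt(Var[W]) = (31 - 39) / 12.6738 = -0.6312.
        Two-sided p = 2*Phi(z) = 0.527894.
Step 6: alpha = 0.1. fail to reject H0.

W+ = 31, W- = 47, W = min = 31, p = 0.527894, fail to reject H0.


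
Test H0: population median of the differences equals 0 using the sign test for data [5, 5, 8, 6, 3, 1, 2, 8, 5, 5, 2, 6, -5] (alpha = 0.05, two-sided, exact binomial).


Step 1: Discard zero differences. Original n = 13; n_eff = number of nonzero differences = 13.
Nonzero differences (with sign): +5, +5, +8, +6, +3, +1, +2, +8, +5, +5, +2, +6, -5
Step 2: Count signs: positive = 12, negative = 1.
Step 3: Under H0: P(positive) = 0.5, so the number of positives S ~ Bin(13, 0.5).
Step 4: Two-sided exact p-value = sum of Bin(13,0.5) probabilities at or below the observed probability = 0.003418.
Step 5: alpha = 0.05. reject H0.

n_eff = 13, pos = 12, neg = 1, p = 0.003418, reject H0.


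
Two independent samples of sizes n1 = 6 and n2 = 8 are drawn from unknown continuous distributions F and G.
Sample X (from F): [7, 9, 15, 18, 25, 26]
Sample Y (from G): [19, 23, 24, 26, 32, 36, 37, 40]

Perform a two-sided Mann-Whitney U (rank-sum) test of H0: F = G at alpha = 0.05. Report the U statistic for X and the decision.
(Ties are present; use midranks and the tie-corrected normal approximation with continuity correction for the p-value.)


Step 1: Combine and sort all 14 observations; assign midranks.
sorted (value, group): (7,X), (9,X), (15,X), (18,X), (19,Y), (23,Y), (24,Y), (25,X), (26,X), (26,Y), (32,Y), (36,Y), (37,Y), (40,Y)
ranks: 7->1, 9->2, 15->3, 18->4, 19->5, 23->6, 24->7, 25->8, 26->9.5, 26->9.5, 32->11, 36->12, 37->13, 40->14
Step 2: Rank sum for X: R1 = 1 + 2 + 3 + 4 + 8 + 9.5 = 27.5.
Step 3: U_X = R1 - n1(n1+1)/2 = 27.5 - 6*7/2 = 27.5 - 21 = 6.5.
       U_Y = n1*n2 - U_X = 48 - 6.5 = 41.5.
Step 4: Ties are present, so use the tie-corrected normal approximation (with continuity correction) for the p-value.
Step 5: p-value = 0.028013; compare to alpha = 0.05. reject H0.

U_X = 6.5, p = 0.028013, reject H0 at alpha = 0.05.


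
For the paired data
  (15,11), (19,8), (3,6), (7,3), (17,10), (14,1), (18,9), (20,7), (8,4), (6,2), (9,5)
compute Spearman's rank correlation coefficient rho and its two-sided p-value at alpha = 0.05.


Step 1: Rank x and y separately (midranks; no ties here).
rank(x): 15->7, 19->10, 3->1, 7->3, 17->8, 14->6, 18->9, 20->11, 8->4, 6->2, 9->5
rank(y): 11->11, 8->8, 6->6, 3->3, 10->10, 1->1, 9->9, 7->7, 4->4, 2->2, 5->5
Step 2: d_i = R_x(i) - R_y(i); compute d_i^2.
  (7-11)^2=16, (10-8)^2=4, (1-6)^2=25, (3-3)^2=0, (8-10)^2=4, (6-1)^2=25, (9-9)^2=0, (11-7)^2=16, (4-4)^2=0, (2-2)^2=0, (5-5)^2=0
sum(d^2) = 90.
Step 3: rho = 1 - 6*90 / (11*(11^2 - 1)) = 1 - 540/1320 = 0.590909.
Step 4: Under H0, t = rho * sqrt((n-2)/(1-rho^2)) = 2.1974 ~ t(9).
Step 5: Two-sided p-value from the t-distribution with 9 df = 0.055576.
Step 6: alpha = 0.05. fail to reject H0.

rho = 0.5909, p = 0.055576, fail to reject H0 at alpha = 0.05.


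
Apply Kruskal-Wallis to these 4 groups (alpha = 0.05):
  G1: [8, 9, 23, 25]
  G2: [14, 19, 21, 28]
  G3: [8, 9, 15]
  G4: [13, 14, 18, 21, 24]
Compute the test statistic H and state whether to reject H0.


Step 1: Combine all N = 16 observations and assign midranks.
sorted (value, group, rank): (8,G1,1.5), (8,G3,1.5), (9,G1,3.5), (9,G3,3.5), (13,G4,5), (14,G2,6.5), (14,G4,6.5), (15,G3,8), (18,G4,9), (19,G2,10), (21,G2,11.5), (21,G4,11.5), (23,G1,13), (24,G4,14), (25,G1,15), (28,G2,16)
Step 2: Sum ranks within each group.
R_1 = 33 (n_1 = 4)
R_2 = 44 (n_2 = 4)
R_3 = 13 (n_3 = 3)
R_4 = 46 (n_4 = 5)
Step 3: H = 12/(N(N+1)) * sum(R_i^2/n_i) - 3(N+1)
     = 12/(16*17) * (33^2/4 + 44^2/4 + 13^2/3 + 46^2/5) - 3*17
     = 0.044118 * 1235.78 - 51
     = 3.519853.
Step 4: Ties present; correction factor C = 1 - 24/(16^3 - 16) = 0.994118. Corrected H = 3.519853 / 0.994118 = 3.540680.
Step 5: Under H0, H ~ chi^2(3); p-value = 0.315524.
Step 6: alpha = 0.05. fail to reject H0.

H = 3.5407, df = 3, p = 0.315524, fail to reject H0.


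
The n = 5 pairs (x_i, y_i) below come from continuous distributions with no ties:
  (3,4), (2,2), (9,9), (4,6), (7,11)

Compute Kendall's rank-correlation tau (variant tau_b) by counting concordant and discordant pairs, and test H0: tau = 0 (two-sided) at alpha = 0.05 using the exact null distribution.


Step 1: Enumerate the 10 unordered pairs (i,j) with i<j and classify each by sign(x_j-x_i) * sign(y_j-y_i).
  (1,2):dx=-1,dy=-2->C; (1,3):dx=+6,dy=+5->C; (1,4):dx=+1,dy=+2->C; (1,5):dx=+4,dy=+7->C
  (2,3):dx=+7,dy=+7->C; (2,4):dx=+2,dy=+4->C; (2,5):dx=+5,dy=+9->C; (3,4):dx=-5,dy=-3->C
  (3,5):dx=-2,dy=+2->D; (4,5):dx=+3,dy=+5->C
Step 2: C = 9, D = 1, total pairs = 10.
Step 3: tau = (C - D)/(n(n-1)/2) = (9 - 1)/10 = 0.800000.
Step 4: Exact two-sided p-value (enumerate n! = 120 permutations of y under H0): p = 0.083333.
Step 5: alpha = 0.05. fail to reject H0.

tau_b = 0.8000 (C=9, D=1), p = 0.083333, fail to reject H0.


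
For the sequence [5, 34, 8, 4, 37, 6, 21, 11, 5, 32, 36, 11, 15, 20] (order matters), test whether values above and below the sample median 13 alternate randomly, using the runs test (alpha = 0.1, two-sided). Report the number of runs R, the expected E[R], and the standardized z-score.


Step 1: Compute median = 13; label A = above, B = below.
Labels in order: BABBABABBAABAA  (n_A = 7, n_B = 7)
Step 2: Count runs R = 10.
Step 3: Under H0 (random ordering), E[R] = 2*n_A*n_B/(n_A+n_B) + 1 = 2*7*7/14 + 1 = 8.0000.
        Var[R] = 2*n_A*n_B*(2*n_A*n_B - n_A - n_B) / ((n_A+n_B)^2 * (n_A+n_B-1)) = 8232/2548 = 3.2308.
        SD[R] = 1.7974.
Step 4: Continuity-corrected z = (R - 0.5 - E[R]) / SD[R] = (10 - 0.5 - 8.0000) / 1.7974 = 0.8345.
Step 5: Two-sided p-value via normal approximation = 2*(1 - Phi(|z|)) = 0.403986.
Step 6: alpha = 0.1. fail to reject H0.

R = 10, z = 0.8345, p = 0.403986, fail to reject H0.


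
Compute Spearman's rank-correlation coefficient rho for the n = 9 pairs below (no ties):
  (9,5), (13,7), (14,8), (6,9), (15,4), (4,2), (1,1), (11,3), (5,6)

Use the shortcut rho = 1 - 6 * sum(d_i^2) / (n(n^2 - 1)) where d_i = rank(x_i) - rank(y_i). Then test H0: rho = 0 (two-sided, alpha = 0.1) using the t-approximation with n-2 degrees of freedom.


Step 1: Rank x and y separately (midranks; no ties here).
rank(x): 9->5, 13->7, 14->8, 6->4, 15->9, 4->2, 1->1, 11->6, 5->3
rank(y): 5->5, 7->7, 8->8, 9->9, 4->4, 2->2, 1->1, 3->3, 6->6
Step 2: d_i = R_x(i) - R_y(i); compute d_i^2.
  (5-5)^2=0, (7-7)^2=0, (8-8)^2=0, (4-9)^2=25, (9-4)^2=25, (2-2)^2=0, (1-1)^2=0, (6-3)^2=9, (3-6)^2=9
sum(d^2) = 68.
Step 3: rho = 1 - 6*68 / (9*(9^2 - 1)) = 1 - 408/720 = 0.433333.
Step 4: Under H0, t = rho * sqrt((n-2)/(1-rho^2)) = 1.2721 ~ t(7).
Step 5: Two-sided p-value from the t-distribution with 7 df = 0.243952.
Step 6: alpha = 0.1. fail to reject H0.

rho = 0.4333, p = 0.243952, fail to reject H0 at alpha = 0.1.
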